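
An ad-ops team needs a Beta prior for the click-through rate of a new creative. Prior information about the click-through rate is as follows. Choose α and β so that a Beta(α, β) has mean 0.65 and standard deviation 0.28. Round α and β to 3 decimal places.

σ² = 0.28² = 0.0784.
With s = α+β, Var = μ(1−μ)/(s+1), so s+1 = (0.65×0.35)/0.0784 = 2.9018 and s = 1.9018.
α = μs = 1.236, β = (1−μ)s = 0.666.

α = 1.236, β = 0.666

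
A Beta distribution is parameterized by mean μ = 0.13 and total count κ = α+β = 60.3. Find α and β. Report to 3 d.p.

α = 7.839, β = 52.461

Split κ in proportion μ : (1−μ): α = 0.13·60.3 = 7.839, β = 60.3 − 7.839 = 52.461.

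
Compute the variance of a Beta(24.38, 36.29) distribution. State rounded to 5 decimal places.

0.00390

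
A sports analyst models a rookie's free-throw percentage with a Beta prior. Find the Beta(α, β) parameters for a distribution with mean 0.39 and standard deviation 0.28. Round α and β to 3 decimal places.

α = 0.793, β = 1.241

First σ² = 0.0784. Setting α = μn, β = (1−μ)n with n = α+β,
μ(1−μ)/(n+1) = 0.0784 ⇒ n+1 = 0.2379/0.0784 = 3.0344 ⇒ n = 2.0344.
Hence α = 0.39×2.0344 = 0.793, β = 0.61×2.0344 = 1.241.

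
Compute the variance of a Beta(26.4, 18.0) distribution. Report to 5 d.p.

α+β = 44.4 and αβ = 475.20, so Var = αβ/[(α+β)²(α+β+1)] = 475.20/89499.744 = 0.00531.

0.00531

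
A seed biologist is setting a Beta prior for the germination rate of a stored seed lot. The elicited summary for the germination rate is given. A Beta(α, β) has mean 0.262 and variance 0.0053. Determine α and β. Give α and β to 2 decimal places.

α = 9.30, β = 26.19

By moment matching, α+β = μ(1−μ)/σ² − 1 = (0.262·0.738)/0.0053 − 1 = 36.4823 − 1 = 35.4823.
Since α/(α+β) = μ, α = 0.262·35.4823 = 9.30 and β = 0.738·35.4823 = 26.19.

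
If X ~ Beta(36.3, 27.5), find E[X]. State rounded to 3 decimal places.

E[X] = α/(α+β) = 36.3/63.8 = 0.569.

0.569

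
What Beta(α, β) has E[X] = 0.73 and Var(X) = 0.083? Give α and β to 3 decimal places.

α = 1.004, β = 0.371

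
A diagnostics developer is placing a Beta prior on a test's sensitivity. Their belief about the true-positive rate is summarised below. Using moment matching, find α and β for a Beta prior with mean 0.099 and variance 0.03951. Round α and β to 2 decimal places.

α = 0.12, β = 1.13

Let s = α+β. The Beta variance is μ(1−μ)/(s+1).
So s+1 = μ(1−μ)/σ² = (0.099×0.901)/0.03951 = 0.089199/0.03951 = 2.2576, giving s = 1.2576.
Then α = μs = 0.099×1.2576 = 0.12 and β = (1−μ)s = 0.901×1.2576 = 1.13.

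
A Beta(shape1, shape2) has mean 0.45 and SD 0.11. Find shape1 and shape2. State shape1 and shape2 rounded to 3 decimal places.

First σ² = 0.0121. Setting shape1 = μn, shape2 = (1−μ)n with n = shape1+shape2,
μ(1−μ)/(n+1) = 0.0121 ⇒ n+1 = 0.2475/0.0121 = 20.4545 ⇒ n = 19.4545.
Hence shape1 = 0.45×19.4545 = 8.755, shape2 = 0.55×19.4545 = 10.700.

shape1 = 8.755, shape2 = 10.700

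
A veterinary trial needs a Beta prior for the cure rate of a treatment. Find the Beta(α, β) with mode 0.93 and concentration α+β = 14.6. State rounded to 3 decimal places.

α = 12.718, β = 1.882

Mode = (α−1)/(κ−2) with κ = α+β, so α−1 = 0.93·12.6 = 11.718.
α = 12.718; β = κ − α = 1.882.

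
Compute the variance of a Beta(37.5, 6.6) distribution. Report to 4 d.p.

0.0028

Var = αβ/[(α+β)²(α+β+1)] = (37.5×6.6)/(44.1²×45.1) = 247.50/87710.931 = 0.0028.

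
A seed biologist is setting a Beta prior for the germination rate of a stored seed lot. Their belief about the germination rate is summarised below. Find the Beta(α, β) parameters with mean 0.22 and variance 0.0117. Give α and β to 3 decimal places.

Let s = α+β. The Beta variance is μ(1−μ)/(s+1).
So s+1 = μ(1−μ)/σ² = (0.22×0.78)/0.0117 = 0.1716/0.0117 = 14.6667, giving s = 13.6667.
Then α = μs = 0.22×13.6667 = 3.007 and β = (1−μ)s = 0.78×13.6667 = 10.660.

α = 3.007, β = 10.660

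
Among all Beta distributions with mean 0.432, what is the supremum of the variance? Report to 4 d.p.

0.2454

Var = μ(1−μ)/(α+β+1), which approaches μ(1−μ) as α+β → 0.
So the supremum is μ(1−μ) = 0.432×0.568 = 0.2454.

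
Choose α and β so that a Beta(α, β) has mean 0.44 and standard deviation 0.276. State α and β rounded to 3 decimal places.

First σ² = 0.076176. Setting α = μn, β = (1−μ)n with n = α+β,
μ(1−μ)/(n+1) = 0.076176 ⇒ n+1 = 0.2464/0.076176 = 3.2346 ⇒ n = 2.2346.
Hence α = 0.44×2.2346 = 0.983, β = 0.56×2.2346 = 1.251.

α = 0.983, β = 1.251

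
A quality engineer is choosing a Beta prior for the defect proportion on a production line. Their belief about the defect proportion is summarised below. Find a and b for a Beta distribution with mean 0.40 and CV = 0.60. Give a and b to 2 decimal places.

a = 1.27, b = 1.90

σ = CV·μ = 0.60×0.40 = 0.24000, so σ² = 0.057600.
s+1 = μ(1−μ)/σ² = 0.2400/0.057600 = 4.1667, so s = a+b = 3.1667.
a = μs = 1.27, b = (1−μ)s = 1.90.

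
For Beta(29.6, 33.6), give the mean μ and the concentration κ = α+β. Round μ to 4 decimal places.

μ = 0.4684, κ = 63.2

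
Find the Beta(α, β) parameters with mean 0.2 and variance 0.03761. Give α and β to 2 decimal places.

α = 0.65, β = 2.60

Let s = α+β. The Beta variance is μ(1−μ)/(s+1).
So s+1 = μ(1−μ)/σ² = (0.2×0.8)/0.03761 = 0.16/0.03761 = 4.2542, giving s = 3.2542.
Then α = μs = 0.2×3.2542 = 0.65 and β = (1−μ)s = 0.8×3.2542 = 2.60.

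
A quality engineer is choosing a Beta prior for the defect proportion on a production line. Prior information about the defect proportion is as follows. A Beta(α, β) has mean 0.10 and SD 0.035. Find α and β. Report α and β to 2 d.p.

First σ² = 0.001225. Setting α = μn, β = (1−μ)n with n = α+β,
μ(1−μ)/(n+1) = 0.001225 ⇒ n+1 = 0.0900/0.001225 = 73.4694 ⇒ n = 72.4694.
Hence α = 0.10×72.4694 = 7.25, β = 0.90×72.4694 = 65.22.

α = 7.25, β = 65.22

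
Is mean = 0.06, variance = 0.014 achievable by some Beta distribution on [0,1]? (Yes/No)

Yes

A Beta with mean μ has variance μ(1−μ)/(α+β+1) < μ(1−μ).
Here μ(1−μ) = 0.06×0.94 = 0.0564, and 0.014 < 0.0564.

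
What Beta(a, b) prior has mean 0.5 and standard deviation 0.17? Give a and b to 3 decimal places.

σ² = 0.17² = 0.0289.
With s = a+b, Var = μ(1−μ)/(s+1), so s+1 = (0.5×0.5)/0.0289 = 8.6505 and s = 7.6505.
a = μs = 3.825, b = (1−μ)s = 3.825.

a = 3.825, b = 3.825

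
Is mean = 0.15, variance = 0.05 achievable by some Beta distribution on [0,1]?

A Beta with mean μ has variance μ(1−μ)/(α+β+1) < μ(1−μ).
Here μ(1−μ) = 0.15×0.85 = 0.1275, and 0.05 < 0.1275.

Yes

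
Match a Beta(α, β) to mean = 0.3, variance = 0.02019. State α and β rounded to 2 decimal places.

α = 2.82, β = 6.58

By moment matching, α+β = μ(1−μ)/σ² − 1 = (0.3·0.7)/0.02019 − 1 = 10.4012 − 1 = 9.4012.
Since α/(α+β) = μ, α = 0.3·9.4012 = 2.82 and β = 0.7·9.4012 = 6.58.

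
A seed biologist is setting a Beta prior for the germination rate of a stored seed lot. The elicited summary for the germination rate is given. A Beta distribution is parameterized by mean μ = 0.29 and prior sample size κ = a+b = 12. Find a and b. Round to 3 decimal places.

a = 3.480, b = 8.520

Split κ in proportion μ : (1−μ): a = 0.29·12 = 3.480, b = 12 − 3.480 = 8.520.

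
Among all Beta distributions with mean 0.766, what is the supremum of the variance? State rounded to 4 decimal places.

Var = μ(1−μ)/(α+β+1), which approaches μ(1−μ) as α+β → 0.
So the supremum is μ(1−μ) = 0.766×0.234 = 0.1792.

0.1792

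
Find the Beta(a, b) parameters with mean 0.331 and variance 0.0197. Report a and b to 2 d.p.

a = 3.39, b = 6.85

Write ν = a+b; then a = μν and Var = μ(1−μ)/(ν+1).
ν = μ(1−μ)/Var − 1 = 0.221439/0.0197 − 1 = 10.2406.
a = 0.331·10.2406 = 3.39, b = 0.669·10.2406 = 6.85.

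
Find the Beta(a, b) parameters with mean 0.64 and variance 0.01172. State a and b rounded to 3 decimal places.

a = 11.942, b = 6.717

Write ν = a+b; then a = μν and Var = μ(1−μ)/(ν+1).
ν = μ(1−μ)/Var − 1 = 0.2304/0.01172 − 1 = 18.6587.
a = 0.64·18.6587 = 11.942, b = 0.36·18.6587 = 6.717.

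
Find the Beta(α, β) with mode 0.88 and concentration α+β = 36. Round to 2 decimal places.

Since the density peak of Beta(α,β) is at (α−1)/(α+β−2),
α = 1 + 0.88(36−2) = 30.92 and β = 36 − 30.92 = 5.08.

α = 30.92, β = 5.08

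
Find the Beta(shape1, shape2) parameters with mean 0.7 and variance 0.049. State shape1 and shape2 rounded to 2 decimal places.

By moment matching, shape1+shape2 = μ(1−μ)/σ² − 1 = (0.7·0.3)/0.049 − 1 = 4.2857 − 1 = 3.2857.
Since shape1/(shape1+shape2) = μ, shape1 = 0.7·3.2857 = 2.30 and shape2 = 0.3·3.2857 = 0.99.

shape1 = 2.30, shape2 = 0.99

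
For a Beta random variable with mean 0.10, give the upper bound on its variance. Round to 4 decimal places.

0.0900

Var = μ(1−μ)/(α+β+1), which approaches μ(1−μ) as α+β → 0.
So the supremum is μ(1−μ) = 0.10×0.90 = 0.0900.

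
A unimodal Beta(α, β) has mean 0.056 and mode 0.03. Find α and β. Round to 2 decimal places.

α = 2.02, β = 34.13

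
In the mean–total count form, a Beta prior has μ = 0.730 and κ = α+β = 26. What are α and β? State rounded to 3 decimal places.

α = 18.980, β = 7.020

α = μκ = 0.730×26 = 18.980 and β = (1−μ)κ = 0.270×26 = 7.020.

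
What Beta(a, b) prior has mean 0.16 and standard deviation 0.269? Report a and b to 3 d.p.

First σ² = 0.072361. Setting a = μn, b = (1−μ)n with n = a+b,
μ(1−μ)/(n+1) = 0.072361 ⇒ n+1 = 0.1344/0.072361 = 1.8574 ⇒ n = 0.8574.
Hence a = 0.16×0.8574 = 0.137, b = 0.84×0.8574 = 0.720.

a = 0.137, b = 0.720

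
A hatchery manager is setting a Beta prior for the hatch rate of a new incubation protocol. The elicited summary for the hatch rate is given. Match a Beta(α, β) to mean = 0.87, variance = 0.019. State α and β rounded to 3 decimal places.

α = 4.309, β = 0.644

By moment matching, α+β = μ(1−μ)/σ² − 1 = (0.87·0.13)/0.019 − 1 = 5.9526 − 1 = 4.9526.
Since α/(α+β) = μ, α = 0.87·4.9526 = 4.309 and β = 0.13·4.9526 = 0.644.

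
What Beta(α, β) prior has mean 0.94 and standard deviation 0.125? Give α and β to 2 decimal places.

α = 2.45, β = 0.16

σ² = 0.125² = 0.015625.
With s = α+β, Var = μ(1−μ)/(s+1), so s+1 = (0.94×0.06)/0.015625 = 3.6096 and s = 2.6096.
α = μs = 2.45, β = (1−μ)s = 0.16.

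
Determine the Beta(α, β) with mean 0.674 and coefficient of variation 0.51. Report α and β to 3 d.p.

Var = (CV·μ)² = (0.51×0.674)² = 0.118157.
α+β = μ(1−μ)/Var − 1 = 0.219724/0.118157 − 1 = 0.8596.
Thus α = 0.674·0.8596 = 0.579 and β = 0.326·0.8596 = 0.280.

α = 0.579, β = 0.280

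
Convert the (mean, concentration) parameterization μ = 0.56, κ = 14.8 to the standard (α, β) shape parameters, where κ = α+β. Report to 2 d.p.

α = 8.29, β = 6.51

α = μκ = 0.56×14.8 = 8.29 and β = (1−μ)κ = 0.44×14.8 = 6.51.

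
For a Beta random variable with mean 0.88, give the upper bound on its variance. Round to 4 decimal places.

0.1056

For fixed mean μ the Beta variance is μ(1−μ)/(α+β+1), increasing as α+β decreases.
Its least upper bound (not attained) is μ(1−μ) = 0.88·0.12 = 0.1056.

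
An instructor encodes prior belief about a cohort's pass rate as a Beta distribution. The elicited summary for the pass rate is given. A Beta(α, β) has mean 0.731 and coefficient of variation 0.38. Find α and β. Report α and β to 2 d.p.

σ = CV·μ = 0.38×0.731 = 0.27778, so σ² = 0.077162.
s+1 = μ(1−μ)/σ² = 0.196639/0.077162 = 2.5484, so s = α+β = 1.5484.
α = μs = 1.13, β = (1−μ)s = 0.42.

α = 1.13, β = 0.42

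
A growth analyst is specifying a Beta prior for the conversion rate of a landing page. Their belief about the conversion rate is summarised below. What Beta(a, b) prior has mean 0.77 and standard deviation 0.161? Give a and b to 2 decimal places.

a = 4.49, b = 1.34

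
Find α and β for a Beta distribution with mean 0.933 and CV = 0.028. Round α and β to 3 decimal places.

α = 84.526, β = 6.070

Var = (CV·μ)² = (0.028×0.933)² = 0.000682.
α+β = μ(1−μ)/Var − 1 = 0.062511/0.000682 − 1 = 90.5961.
Thus α = 0.933·90.5961 = 84.526 and β = 0.067·90.5961 = 6.070.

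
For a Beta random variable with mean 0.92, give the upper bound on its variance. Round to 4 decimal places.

Var = μ(1−μ)/(α+β+1), which approaches μ(1−μ) as α+β → 0.
So the supremum is μ(1−μ) = 0.92×0.08 = 0.0736.

0.0736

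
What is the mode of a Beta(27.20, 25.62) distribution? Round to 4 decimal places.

0.5155

With α,β > 1, mode = (α−1)/(α+β−2) = 26.20/50.82 = 0.5155.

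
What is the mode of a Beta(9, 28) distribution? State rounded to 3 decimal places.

0.229

With α,β > 1, mode = (α−1)/(α+β−2) = 8/35 = 0.229.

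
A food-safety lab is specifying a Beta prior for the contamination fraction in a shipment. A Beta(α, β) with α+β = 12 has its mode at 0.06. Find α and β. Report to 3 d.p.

For α,β>1 the mode is (α−1)/(α+β−2), so α = mode·(κ−2)+1 = 0.06×10+1 = 1.600.
And β = (1−mode)·(κ−2)+1 = 0.94×10+1 = 10.400.

α = 1.600, β = 10.400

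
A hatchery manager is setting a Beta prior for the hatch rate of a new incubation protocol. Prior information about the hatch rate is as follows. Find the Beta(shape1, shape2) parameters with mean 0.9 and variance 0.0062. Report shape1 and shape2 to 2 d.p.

Let s = shape1+shape2. The Beta variance is μ(1−μ)/(s+1).
So s+1 = μ(1−μ)/σ² = (0.9×0.1)/0.0062 = 0.09/0.0062 = 14.5161, giving s = 13.5161.
Then shape1 = μs = 0.9×13.5161 = 12.16 and shape2 = (1−μ)s = 0.1×13.5161 = 1.35.

shape1 = 12.16, shape2 = 1.35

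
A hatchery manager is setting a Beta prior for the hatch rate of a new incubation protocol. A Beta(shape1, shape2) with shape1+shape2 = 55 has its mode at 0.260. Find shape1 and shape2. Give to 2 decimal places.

Mode = (shape1−1)/(κ−2) with κ = shape1+shape2, so shape1−1 = 0.260·53 = 13.78.
shape1 = 14.78; shape2 = κ − shape1 = 40.22.

shape1 = 14.78, shape2 = 40.22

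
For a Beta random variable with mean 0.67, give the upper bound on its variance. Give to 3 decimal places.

0.221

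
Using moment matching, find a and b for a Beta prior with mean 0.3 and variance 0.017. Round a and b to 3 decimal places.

Let s = a+b. The Beta variance is μ(1−μ)/(s+1).
So s+1 = μ(1−μ)/σ² = (0.3×0.7)/0.017 = 0.21/0.017 = 12.3529, giving s = 11.3529.
Then a = μs = 0.3×11.3529 = 3.406 and b = (1−μ)s = 0.7×11.3529 = 7.947.

a = 3.406, b = 7.947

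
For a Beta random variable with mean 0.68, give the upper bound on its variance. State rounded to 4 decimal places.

0.2176

For fixed mean μ the Beta variance is μ(1−μ)/(α+β+1), increasing as α+β decreases.
Its least upper bound (not attained) is μ(1−μ) = 0.68·0.32 = 0.2176.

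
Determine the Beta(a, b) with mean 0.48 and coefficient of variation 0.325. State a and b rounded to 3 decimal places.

a = 4.443, b = 4.813

σ = CV·μ = 0.325×0.48 = 0.15600, so σ² = 0.024336.
s+1 = μ(1−μ)/σ² = 0.2496/0.024336 = 10.2564, so s = a+b = 9.2564.
a = μs = 4.443, b = (1−μ)s = 4.813.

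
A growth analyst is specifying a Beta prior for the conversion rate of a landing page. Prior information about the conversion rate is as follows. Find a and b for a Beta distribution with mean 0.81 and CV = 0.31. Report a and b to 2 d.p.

σ = CV·μ = 0.31×0.81 = 0.25110, so σ² = 0.063051.
s+1 = μ(1−μ)/σ² = 0.1539/0.063051 = 2.4409, so s = a+b = 1.4409.
a = μs = 1.17, b = (1−μ)s = 0.27.

a = 1.17, b = 0.27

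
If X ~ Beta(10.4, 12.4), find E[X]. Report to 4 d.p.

E[X] = α/(α+β) = 10.4/22.8 = 0.4561.

0.4561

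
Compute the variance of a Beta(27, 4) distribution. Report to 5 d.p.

0.00351

μ = 27/31 = 0.870968; Var = μ(1−μ)/(α+β+1) = 0.1123829/32 = 0.00351.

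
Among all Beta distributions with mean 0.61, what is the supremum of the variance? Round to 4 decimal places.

For fixed mean μ the Beta variance is μ(1−μ)/(α+β+1), increasing as α+β decreases.
Its least upper bound (not attained) is μ(1−μ) = 0.61·0.39 = 0.2379.

0.2379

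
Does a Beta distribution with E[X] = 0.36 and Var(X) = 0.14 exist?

A Beta with mean μ has variance μ(1−μ)/(α+β+1) < μ(1−μ).
Here μ(1−μ) = 0.36×0.64 = 0.2304, and 0.14 < 0.2304.

Yes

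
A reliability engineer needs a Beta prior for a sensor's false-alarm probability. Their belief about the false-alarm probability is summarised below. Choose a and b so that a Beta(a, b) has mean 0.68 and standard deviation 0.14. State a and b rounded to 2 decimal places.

a = 6.87, b = 3.23

Variance = 0.14² = 0.0196. The moment-matching identity a+b = μ(1−μ)/Var − 1 gives
a+b = 0.2176/0.0196 − 1 = 10.1020, so a = μ·10.1020 = 6.87 and b = (1−μ)·10.1020 = 3.23.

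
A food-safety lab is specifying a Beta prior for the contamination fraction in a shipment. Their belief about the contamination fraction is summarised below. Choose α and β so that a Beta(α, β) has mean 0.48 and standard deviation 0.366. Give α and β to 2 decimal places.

Variance = 0.366² = 0.133956. The moment-matching identity α+β = μ(1−μ)/Var − 1 gives
α+β = 0.2496/0.133956 − 1 = 0.8633, so α = μ·0.8633 = 0.41 and β = (1−μ)·0.8633 = 0.45.

α = 0.41, β = 0.45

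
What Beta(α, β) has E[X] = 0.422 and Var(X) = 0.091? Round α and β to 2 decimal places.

α = 0.71, β = 0.97

By moment matching, α+β = μ(1−μ)/σ² − 1 = (0.422·0.578)/0.091 − 1 = 2.6804 − 1 = 1.6804.
Since α/(α+β) = μ, α = 0.422·1.6804 = 0.71 and β = 0.578·1.6804 = 0.97.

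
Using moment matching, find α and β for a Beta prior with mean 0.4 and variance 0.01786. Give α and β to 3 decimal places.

By moment matching, α+β = μ(1−μ)/σ² − 1 = (0.4·0.6)/0.01786 − 1 = 13.4378 − 1 = 12.4378.
Since α/(α+β) = μ, α = 0.4·12.4378 = 4.975 and β = 0.6·12.4378 = 7.463.

α = 4.975, β = 7.463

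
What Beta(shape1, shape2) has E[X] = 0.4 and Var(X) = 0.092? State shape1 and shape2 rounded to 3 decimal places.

shape1 = 0.643, shape2 = 0.965

Write ν = shape1+shape2; then shape1 = μν and Var = μ(1−μ)/(ν+1).
ν = μ(1−μ)/Var − 1 = 0.24/0.092 − 1 = 1.6087.
shape1 = 0.4·1.6087 = 0.643, shape2 = 0.6·1.6087 = 0.965.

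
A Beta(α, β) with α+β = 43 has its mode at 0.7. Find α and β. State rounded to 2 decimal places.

Mode = (α−1)/(κ−2) with κ = α+β, so α−1 = 0.7·41 = 28.70.
α = 29.70; β = κ − α = 13.30.

α = 29.70, β = 13.30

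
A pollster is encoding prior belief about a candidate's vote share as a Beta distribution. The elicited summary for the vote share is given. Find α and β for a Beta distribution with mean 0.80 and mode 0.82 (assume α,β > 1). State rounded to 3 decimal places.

With s = α+β: μ = α/s and mode = (α−1)/(s−2). Eliminating α = μs,
μs − 1 = m(s−2) ⇒ s(μ−m) = 1−2m ⇒ s = -0.64/-0.02 = 32.0000.
So α = μs = 25.600, β = (1−μ)s = 6.400.

α = 25.600, β = 6.400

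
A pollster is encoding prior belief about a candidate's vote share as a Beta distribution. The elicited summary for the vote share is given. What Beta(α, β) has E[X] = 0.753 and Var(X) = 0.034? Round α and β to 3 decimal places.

Write ν = α+β; then α = μν and Var = μ(1−μ)/(ν+1).
ν = μ(1−μ)/Var − 1 = 0.185991/0.034 − 1 = 4.4703.
α = 0.753·4.4703 = 3.366, β = 0.247·4.4703 = 1.104.

α = 3.366, β = 1.104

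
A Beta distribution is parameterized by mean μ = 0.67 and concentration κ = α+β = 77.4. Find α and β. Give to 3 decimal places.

α = μκ = 0.67×77.4 = 51.858 and β = (1−μ)κ = 0.33×77.4 = 25.542.

α = 51.858, β = 25.542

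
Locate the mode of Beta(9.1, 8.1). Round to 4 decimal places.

0.5329

With α,β > 1, mode = (α−1)/(α+β−2) = 8.1/15.2 = 0.5329.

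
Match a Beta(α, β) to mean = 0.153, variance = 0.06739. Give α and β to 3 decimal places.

By moment matching, α+β = μ(1−μ)/σ² − 1 = (0.153·0.847)/0.06739 − 1 = 1.9230 − 1 = 0.9230.
Since α/(α+β) = μ, α = 0.153·0.9230 = 0.141 and β = 0.847·0.9230 = 0.782.

α = 0.141, β = 0.782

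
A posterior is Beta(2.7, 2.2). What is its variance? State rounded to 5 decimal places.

Var = αβ/[(α+β)²(α+β+1)] = (2.7×2.2)/(4.9²×5.9) = 5.94/141.659 = 0.04193.

0.04193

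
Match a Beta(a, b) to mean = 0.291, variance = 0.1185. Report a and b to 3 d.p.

By moment matching, a+b = μ(1−μ)/σ² − 1 = (0.291·0.709)/0.1185 − 1 = 1.7411 − 1 = 0.7411.
Since a/(a+b) = μ, a = 0.291·0.7411 = 0.216 and b = 0.709·0.7411 = 0.525.

a = 0.216, b = 0.525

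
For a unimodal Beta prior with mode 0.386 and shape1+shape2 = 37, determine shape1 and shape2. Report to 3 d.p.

Since the density peak of Beta(shape1,shape2) is at (shape1−1)/(shape1+shape2−2),
shape1 = 1 + 0.386(37−2) = 14.510 and shape2 = 37 − 14.510 = 22.490.

shape1 = 14.510, shape2 = 22.490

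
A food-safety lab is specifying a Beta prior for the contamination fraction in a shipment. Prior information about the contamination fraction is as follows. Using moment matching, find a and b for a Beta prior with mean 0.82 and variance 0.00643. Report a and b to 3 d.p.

a = 18.003, b = 3.952

Let s = a+b. The Beta variance is μ(1−μ)/(s+1).
So s+1 = μ(1−μ)/σ² = (0.82×0.18)/0.00643 = 0.1476/0.00643 = 22.9549, giving s = 21.9549.
Then a = μs = 0.82×21.9549 = 18.003 and b = (1−μ)s = 0.18×21.9549 = 3.952.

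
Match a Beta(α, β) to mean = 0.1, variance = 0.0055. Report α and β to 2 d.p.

By moment matching, α+β = μ(1−μ)/σ² − 1 = (0.1·0.9)/0.0055 − 1 = 16.3636 − 1 = 15.3636.
Since α/(α+β) = μ, α = 0.1·15.3636 = 1.54 and β = 0.9·15.3636 = 13.83.

α = 1.54, β = 13.83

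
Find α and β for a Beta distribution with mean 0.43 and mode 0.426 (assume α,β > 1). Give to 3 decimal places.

Let s = α+β. Mean gives α = μs = 0.43s; mode gives (α−1)/(s−2) = 0.426.
Substituting: 0.43s − 1 = 0.426(s−2) = 0.426s − 0.852, so 0.004s = 0.148 and s = 37.0000.
Then α = 0.43×37.0000 = 15.910 and β = s−α = 21.090.

α = 15.910, β = 21.090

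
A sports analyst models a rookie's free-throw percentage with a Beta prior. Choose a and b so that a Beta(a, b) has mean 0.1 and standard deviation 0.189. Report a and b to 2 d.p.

First σ² = 0.035721. Setting a = μn, b = (1−μ)n with n = a+b,
μ(1−μ)/(n+1) = 0.035721 ⇒ n+1 = 0.09/0.035721 = 2.5195 ⇒ n = 1.5195.
Hence a = 0.1×1.5195 = 0.15, b = 0.9×1.5195 = 1.37.

a = 0.15, b = 1.37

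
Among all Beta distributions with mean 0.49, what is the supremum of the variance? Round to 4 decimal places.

Var = μ(1−μ)/(α+β+1), which approaches μ(1−μ) as α+β → 0.
So the supremum is μ(1−μ) = 0.49×0.51 = 0.2499.

0.2499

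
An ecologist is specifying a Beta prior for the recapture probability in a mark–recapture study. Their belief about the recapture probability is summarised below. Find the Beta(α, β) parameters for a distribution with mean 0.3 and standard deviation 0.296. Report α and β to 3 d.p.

α = 0.419, β = 0.978

σ² = 0.296² = 0.087616.
With s = α+β, Var = μ(1−μ)/(s+1), so s+1 = (0.3×0.7)/0.087616 = 2.3968 and s = 1.3968.
α = μs = 0.419, β = (1−μ)s = 0.978.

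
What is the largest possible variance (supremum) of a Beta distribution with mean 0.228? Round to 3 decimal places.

For fixed mean μ the Beta variance is μ(1−μ)/(α+β+1), increasing as α+β decreases.
Its least upper bound (not attained) is μ(1−μ) = 0.228·0.772 = 0.176.

0.176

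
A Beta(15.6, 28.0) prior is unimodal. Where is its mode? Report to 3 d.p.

0.351

With α,β > 1, mode = (α−1)/(α+β−2) = 14.6/41.6 = 0.351.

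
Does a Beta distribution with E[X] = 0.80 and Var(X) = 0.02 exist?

Yes

A Beta with mean μ has variance μ(1−μ)/(α+β+1) < μ(1−μ).
Here μ(1−μ) = 0.80×0.20 = 0.1600, and 0.02 < 0.1600.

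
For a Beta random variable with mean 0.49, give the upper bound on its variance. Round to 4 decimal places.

For fixed mean μ the Beta variance is μ(1−μ)/(α+β+1), increasing as α+β decreases.
Its least upper bound (not attained) is μ(1−μ) = 0.49·0.51 = 0.2499.

0.2499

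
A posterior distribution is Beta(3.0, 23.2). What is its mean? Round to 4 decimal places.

0.1145

The Beta mean is α/(α+β) = 3.0/(3.0+23.2) = 0.1145.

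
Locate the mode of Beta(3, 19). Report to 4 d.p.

0.1000

The density x^(α−1)(1−x)^(β−1) is maximised at (α−1)/(α+β−2) = 2/20 = 0.1000.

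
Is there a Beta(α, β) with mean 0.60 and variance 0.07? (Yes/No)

A Beta with mean μ has variance μ(1−μ)/(α+β+1) < μ(1−μ).
Here μ(1−μ) = 0.60×0.40 = 0.2400, and 0.07 < 0.2400.

Yes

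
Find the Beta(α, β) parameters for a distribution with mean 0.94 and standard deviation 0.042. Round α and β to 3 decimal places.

α = 29.114, β = 1.858

Variance = 0.042² = 0.001764. The moment-matching identity α+β = μ(1−μ)/Var − 1 gives
α+β = 0.0564/0.001764 − 1 = 30.9728, so α = μ·30.9728 = 29.114 and β = (1−μ)·30.9728 = 1.858.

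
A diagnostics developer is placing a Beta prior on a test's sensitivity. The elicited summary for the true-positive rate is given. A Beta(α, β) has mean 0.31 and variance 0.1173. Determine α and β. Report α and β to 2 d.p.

Let s = α+β. The Beta variance is μ(1−μ)/(s+1).
So s+1 = μ(1−μ)/σ² = (0.31×0.69)/0.1173 = 0.2139/0.1173 = 1.8235, giving s = 0.8235.
Then α = μs = 0.31×0.8235 = 0.26 and β = (1−μ)s = 0.69×0.8235 = 0.57.

α = 0.26, β = 0.57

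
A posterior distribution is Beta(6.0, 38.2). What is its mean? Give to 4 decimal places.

0.1357

The Beta mean is α/(α+β) = 6.0/(6.0+38.2) = 0.1357.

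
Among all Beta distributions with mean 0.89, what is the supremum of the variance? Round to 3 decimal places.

For fixed mean μ the Beta variance is μ(1−μ)/(α+β+1), increasing as α+β decreases.
Its least upper bound (not attained) is μ(1−μ) = 0.89·0.11 = 0.098.

0.098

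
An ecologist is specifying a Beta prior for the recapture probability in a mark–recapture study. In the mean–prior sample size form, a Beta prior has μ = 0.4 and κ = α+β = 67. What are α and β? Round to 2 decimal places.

Split κ in proportion μ : (1−μ): α = 0.4·67 = 26.80, β = 67 − 26.80 = 40.20.

α = 26.80, β = 40.20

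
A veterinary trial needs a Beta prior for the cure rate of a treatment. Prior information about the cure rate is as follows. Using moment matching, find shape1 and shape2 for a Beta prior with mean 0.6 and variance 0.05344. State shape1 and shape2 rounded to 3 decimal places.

Let s = shape1+shape2. The Beta variance is μ(1−μ)/(s+1).
So s+1 = μ(1−μ)/σ² = (0.6×0.4)/0.05344 = 0.24/0.05344 = 4.4910, giving s = 3.4910.
Then shape1 = μs = 0.6×3.4910 = 2.095 and shape2 = (1−μ)s = 0.4×3.4910 = 1.396.

shape1 = 2.095, shape2 = 1.396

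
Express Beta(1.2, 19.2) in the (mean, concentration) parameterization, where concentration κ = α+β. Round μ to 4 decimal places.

μ = 0.0588, κ = 20.4

κ = α+β = 1.2+19.2 = 20.4; μ = α/κ = 1.2/20.4 = 0.0588.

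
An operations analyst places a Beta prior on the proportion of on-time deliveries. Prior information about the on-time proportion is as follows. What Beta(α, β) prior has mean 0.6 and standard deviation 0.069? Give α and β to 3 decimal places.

First σ² = 0.004761. Setting α = μn, β = (1−μ)n with n = α+β,
μ(1−μ)/(n+1) = 0.004761 ⇒ n+1 = 0.24/0.004761 = 50.4096 ⇒ n = 49.4096.
Hence α = 0.6×49.4096 = 29.646, β = 0.4×49.4096 = 19.764.

α = 29.646, β = 19.764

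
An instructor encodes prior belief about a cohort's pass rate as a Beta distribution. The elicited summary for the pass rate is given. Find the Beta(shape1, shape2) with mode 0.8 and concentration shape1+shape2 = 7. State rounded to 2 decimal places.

shape1 = 5.00, shape2 = 2.00

Mode = (shape1−1)/(κ−2) with κ = shape1+shape2, so shape1−1 = 0.8·5 = 4.00.
shape1 = 5.00; shape2 = κ − shape1 = 2.00.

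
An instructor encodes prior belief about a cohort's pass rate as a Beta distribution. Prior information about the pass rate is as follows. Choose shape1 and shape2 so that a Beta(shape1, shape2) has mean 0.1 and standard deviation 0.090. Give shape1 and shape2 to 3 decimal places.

First σ² = 0.008100. Setting shape1 = μn, shape2 = (1−μ)n with n = shape1+shape2,
μ(1−μ)/(n+1) = 0.008100 ⇒ n+1 = 0.09/0.008100 = 11.1111 ⇒ n = 10.1111.
Hence shape1 = 0.1×10.1111 = 1.011, shape2 = 0.9×10.1111 = 9.100.

shape1 = 1.011, shape2 = 9.100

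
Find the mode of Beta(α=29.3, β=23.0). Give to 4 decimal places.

The density x^(α−1)(1−x)^(β−1) is maximised at (α−1)/(α+β−2) = 28.3/50.3 = 0.5626.

0.5626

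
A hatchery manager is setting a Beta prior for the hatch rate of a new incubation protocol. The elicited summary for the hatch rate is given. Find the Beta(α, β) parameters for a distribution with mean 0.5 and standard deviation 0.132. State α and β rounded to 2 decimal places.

σ² = 0.132² = 0.017424.
With s = α+β, Var = μ(1−μ)/(s+1), so s+1 = (0.5×0.5)/0.017424 = 14.3480 and s = 13.3480.
α = μs = 6.67, β = (1−μ)s = 6.67.

α = 6.67, β = 6.67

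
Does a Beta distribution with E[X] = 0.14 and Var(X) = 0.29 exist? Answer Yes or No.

For any Beta, Var(X) < E[X]·(1−E[X]).
Here μ(1−μ) = 0.14×0.86 = 0.1204, and 0.29 ≥ 0.1204.

No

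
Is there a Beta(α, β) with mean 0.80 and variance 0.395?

A Beta with mean μ has variance μ(1−μ)/(α+β+1) < μ(1−μ).
Here μ(1−μ) = 0.80×0.20 = 0.1600, and 0.395 ≥ 0.1600.

No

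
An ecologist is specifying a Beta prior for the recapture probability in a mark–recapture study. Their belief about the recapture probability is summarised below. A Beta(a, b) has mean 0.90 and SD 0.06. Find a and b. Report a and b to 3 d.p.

σ² = 0.06² = 0.0036.
With s = a+b, Var = μ(1−μ)/(s+1), so s+1 = (0.90×0.10)/0.0036 = 25.0000 and s = 24.0000.
a = μs = 21.600, b = (1−μ)s = 2.400.

a = 21.600, b = 2.400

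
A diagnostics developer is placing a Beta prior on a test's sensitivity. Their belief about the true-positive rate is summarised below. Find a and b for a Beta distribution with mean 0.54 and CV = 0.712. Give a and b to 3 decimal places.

σ = CV·μ = 0.712×0.54 = 0.38448, so σ² = 0.147825.
s+1 = μ(1−μ)/σ² = 0.2484/0.147825 = 1.6804, so s = a+b = 0.6804.
a = μs = 0.367, b = (1−μ)s = 0.313.

a = 0.367, b = 0.313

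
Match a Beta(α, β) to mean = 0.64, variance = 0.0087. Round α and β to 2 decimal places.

Write ν = α+β; then α = μν and Var = μ(1−μ)/(ν+1).
ν = μ(1−μ)/Var − 1 = 0.2304/0.0087 − 1 = 25.4828.
α = 0.64·25.4828 = 16.31, β = 0.36·25.4828 = 9.17.

α = 16.31, β = 9.17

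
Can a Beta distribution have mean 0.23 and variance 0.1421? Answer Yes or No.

For any Beta, Var(X) < E[X]·(1−E[X]).
Here μ(1−μ) = 0.23×0.77 = 0.1771, and 0.1421 < 0.1771.

Yes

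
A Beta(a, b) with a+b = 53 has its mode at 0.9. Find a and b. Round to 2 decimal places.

Mode = (a−1)/(κ−2) with κ = a+b, so a−1 = 0.9·51 = 45.90.
a = 46.90; b = κ − a = 6.10.

a = 46.90, b = 6.10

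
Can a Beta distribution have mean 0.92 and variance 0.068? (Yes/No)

A Beta with mean μ has variance μ(1−μ)/(α+β+1) < μ(1−μ).
Here μ(1−μ) = 0.92×0.08 = 0.0736, and 0.068 < 0.0736.

Yes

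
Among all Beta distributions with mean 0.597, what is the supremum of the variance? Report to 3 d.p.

Var = μ(1−μ)/(α+β+1), which approaches μ(1−μ) as α+β → 0.
So the supremum is μ(1−μ) = 0.597×0.403 = 0.241.

0.241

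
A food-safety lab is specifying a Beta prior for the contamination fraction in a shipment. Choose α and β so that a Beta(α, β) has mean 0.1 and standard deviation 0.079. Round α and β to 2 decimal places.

α = 1.34, β = 12.08

Variance = 0.079² = 0.006241. The moment-matching identity α+β = μ(1−μ)/Var − 1 gives
α+β = 0.09/0.006241 − 1 = 13.4208, so α = μ·13.4208 = 1.34 and β = (1−μ)·13.4208 = 12.08.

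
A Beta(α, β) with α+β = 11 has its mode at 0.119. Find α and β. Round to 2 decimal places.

α = 2.07, β = 8.93

Mode = (α−1)/(κ−2) with κ = α+β, so α−1 = 0.119·9 = 1.07.
α = 2.07; β = κ − α = 8.93.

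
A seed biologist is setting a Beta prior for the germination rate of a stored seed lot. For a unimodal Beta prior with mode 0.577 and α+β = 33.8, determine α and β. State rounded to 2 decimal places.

For α,β>1 the mode is (α−1)/(α+β−2), so α = mode·(κ−2)+1 = 0.577×31.8+1 = 19.35.
And β = (1−mode)·(κ−2)+1 = 0.423×31.8+1 = 14.45.

α = 19.35, β = 14.45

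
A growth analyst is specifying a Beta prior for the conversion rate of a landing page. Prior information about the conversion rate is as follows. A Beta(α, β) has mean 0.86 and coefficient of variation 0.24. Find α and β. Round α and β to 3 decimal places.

α = 1.571, β = 0.256

σ = CV·μ = 0.24×0.86 = 0.20640, so σ² = 0.042601.
s+1 = μ(1−μ)/σ² = 0.1204/0.042601 = 2.8262, so s = α+β = 1.8262.
α = μs = 1.571, β = (1−μ)s = 0.256.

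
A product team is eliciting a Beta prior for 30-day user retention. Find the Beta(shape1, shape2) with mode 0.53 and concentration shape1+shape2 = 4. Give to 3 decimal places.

shape1 = 2.060, shape2 = 1.940

For shape1,shape2>1 the mode is (shape1−1)/(shape1+shape2−2), so shape1 = mode·(κ−2)+1 = 0.53×2+1 = 2.060.
And shape2 = (1−mode)·(κ−2)+1 = 0.47×2+1 = 1.940.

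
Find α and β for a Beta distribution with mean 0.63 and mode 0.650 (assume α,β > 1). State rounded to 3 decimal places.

α = 9.450, β = 5.550

With s = α+β: μ = α/s and mode = (α−1)/(s−2). Eliminating α = μs,
μs − 1 = m(s−2) ⇒ s(μ−m) = 1−2m ⇒ s = -0.300/-0.020 = 15.0000.
So α = μs = 9.450, β = (1−μ)s = 5.550.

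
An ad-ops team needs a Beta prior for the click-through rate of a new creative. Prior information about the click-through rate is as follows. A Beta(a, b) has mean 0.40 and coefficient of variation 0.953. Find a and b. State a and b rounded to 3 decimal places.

a = 0.261, b = 0.391

Var = (CV·μ)² = (0.953×0.40)² = 0.145313.
a+b = μ(1−μ)/Var − 1 = 0.2400/0.145313 − 1 = 0.6516.
Thus a = 0.40·0.6516 = 0.261 and b = 0.60·0.6516 = 0.391.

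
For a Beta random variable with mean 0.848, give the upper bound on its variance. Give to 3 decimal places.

For fixed mean μ the Beta variance is μ(1−μ)/(α+β+1), increasing as α+β decreases.
Its least upper bound (not attained) is μ(1−μ) = 0.848·0.152 = 0.129.

0.129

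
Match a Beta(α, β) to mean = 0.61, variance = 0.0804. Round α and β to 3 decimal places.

Write ν = α+β; then α = μν and Var = μ(1−μ)/(ν+1).
ν = μ(1−μ)/Var − 1 = 0.2379/0.0804 − 1 = 1.9590.
α = 0.61·1.9590 = 1.195, β = 0.39·1.9590 = 0.764.

α = 1.195, β = 0.764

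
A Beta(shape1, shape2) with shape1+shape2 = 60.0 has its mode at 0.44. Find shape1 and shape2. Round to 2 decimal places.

shape1 = 26.52, shape2 = 33.48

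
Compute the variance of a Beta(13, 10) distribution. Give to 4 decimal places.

0.0102

μ = 13/23 = 0.565217; Var = μ(1−μ)/(α+β+1) = 0.2457467/24 = 0.0102.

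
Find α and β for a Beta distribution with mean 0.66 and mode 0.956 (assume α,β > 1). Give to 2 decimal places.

Let s = α+β. Mean gives α = μs = 0.66s; mode gives (α−1)/(s−2) = 0.956.
Substituting: 0.66s − 1 = 0.956(s−2) = 0.956s − 1.912, so -0.296s = -0.912 and s = 3.0811.
Then α = 0.66×3.0811 = 2.03 and β = s−α = 1.05.

α = 2.03, β = 1.05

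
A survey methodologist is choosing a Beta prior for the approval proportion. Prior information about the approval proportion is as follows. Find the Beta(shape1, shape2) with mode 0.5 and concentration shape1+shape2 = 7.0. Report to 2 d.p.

Mode = (shape1−1)/(κ−2) with κ = shape1+shape2, so shape1−1 = 0.5·5.0 = 2.50.
shape1 = 3.50; shape2 = κ − shape1 = 3.50.

shape1 = 3.50, shape2 = 3.50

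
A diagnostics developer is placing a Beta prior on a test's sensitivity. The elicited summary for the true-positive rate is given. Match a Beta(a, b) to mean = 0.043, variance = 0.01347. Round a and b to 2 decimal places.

a = 0.09, b = 1.97

Let s = a+b. The Beta variance is μ(1−μ)/(s+1).
So s+1 = μ(1−μ)/σ² = (0.043×0.957)/0.01347 = 0.041151/0.01347 = 3.0550, giving s = 2.0550.
Then a = μs = 0.043×2.0550 = 0.09 and b = (1−μ)s = 0.957×2.0550 = 1.97.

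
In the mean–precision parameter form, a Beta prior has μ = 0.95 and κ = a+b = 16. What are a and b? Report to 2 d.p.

a = 15.20, b = 0.80

a = μκ = 0.95×16 = 15.20 and b = (1−μ)κ = 0.05×16 = 0.80.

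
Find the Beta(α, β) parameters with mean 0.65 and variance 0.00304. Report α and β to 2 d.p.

Write ν = α+β; then α = μν and Var = μ(1−μ)/(ν+1).
ν = μ(1−μ)/Var − 1 = 0.2275/0.00304 − 1 = 73.8355.
α = 0.65·73.8355 = 47.99, β = 0.35·73.8355 = 25.84.

α = 47.99, β = 25.84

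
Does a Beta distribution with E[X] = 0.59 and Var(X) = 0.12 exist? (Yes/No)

Yes

A Beta with mean μ has variance μ(1−μ)/(α+β+1) < μ(1−μ).
Here μ(1−μ) = 0.59×0.41 = 0.2419, and 0.12 < 0.2419.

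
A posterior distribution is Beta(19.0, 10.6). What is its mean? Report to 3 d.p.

0.642

E[X] = α/(α+β) = 19.0/29.6 = 0.642.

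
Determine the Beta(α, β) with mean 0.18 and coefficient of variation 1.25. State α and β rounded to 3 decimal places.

σ = CV·μ = 1.25×0.18 = 0.22500, so σ² = 0.050625.
s+1 = μ(1−μ)/σ² = 0.1476/0.050625 = 2.9156, so s = α+β = 1.9156.
α = μs = 0.345, β = (1−μ)s = 1.571.

α = 0.345, β = 1.571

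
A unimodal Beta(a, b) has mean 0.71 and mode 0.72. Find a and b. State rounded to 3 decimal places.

Let s = a+b. Mean gives a = μs = 0.71s; mode gives (a−1)/(s−2) = 0.72.
Substituting: 0.71s − 1 = 0.72(s−2) = 0.72s − 1.44, so -0.01s = -0.44 and s = 44.0000.
Then a = 0.71×44.0000 = 31.240 and b = s−a = 12.760.

a = 31.240, b = 12.760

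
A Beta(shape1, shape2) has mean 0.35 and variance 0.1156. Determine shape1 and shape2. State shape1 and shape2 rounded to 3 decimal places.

shape1 = 0.339, shape2 = 0.629

By moment matching, shape1+shape2 = μ(1−μ)/σ² − 1 = (0.35·0.65)/0.1156 − 1 = 1.9680 − 1 = 0.9680.
Since shape1/(shape1+shape2) = μ, shape1 = 0.35·0.9680 = 0.339 and shape2 = 0.65·0.9680 = 0.629.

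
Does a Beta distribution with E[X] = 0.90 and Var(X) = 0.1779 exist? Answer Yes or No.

No

For any Beta, Var(X) < E[X]·(1−E[X]).
Here μ(1−μ) = 0.90×0.10 = 0.0900, and 0.1779 ≥ 0.0900.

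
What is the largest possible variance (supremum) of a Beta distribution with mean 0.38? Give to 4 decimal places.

0.2356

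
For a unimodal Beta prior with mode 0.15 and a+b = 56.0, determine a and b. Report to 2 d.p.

Mode = (a−1)/(κ−2) with κ = a+b, so a−1 = 0.15·54.0 = 8.10.
a = 9.10; b = κ − a = 46.90.

a = 9.10, b = 46.90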